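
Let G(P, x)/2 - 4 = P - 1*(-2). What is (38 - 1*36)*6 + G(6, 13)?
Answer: 36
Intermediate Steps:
G(P, x) = 12 + 2*P (G(P, x) = 8 + 2*(P - 1*(-2)) = 8 + 2*(P + 2) = 8 + 2*(2 + P) = 8 + (4 + 2*P) = 12 + 2*P)
(38 - 1*36)*6 + G(6, 13) = (38 - 1*36)*6 + (12 + 2*6) = (38 - 36)*6 + (12 + 12) = 2*6 + 24 = 12 + 24 = 36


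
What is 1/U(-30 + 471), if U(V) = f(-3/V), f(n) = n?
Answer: -147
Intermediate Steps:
U(V) = -3/V
1/U(-30 + 471) = 1/(-3/(-30 + 471)) = 1/(-3/441) = 1/(-3*1/441) = 1/(-1/147) = -147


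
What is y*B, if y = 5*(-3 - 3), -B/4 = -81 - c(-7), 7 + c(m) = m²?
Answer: -14760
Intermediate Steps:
c(m) = -7 + m²
B = 492 (B = -4*(-81 - (-7 + (-7)²)) = -4*(-81 - (-7 + 49)) = -4*(-81 - 1*42) = -4*(-81 - 42) = -4*(-123) = 492)
y = -30 (y = 5*(-6) = -30)
y*B = -30*492 = -14760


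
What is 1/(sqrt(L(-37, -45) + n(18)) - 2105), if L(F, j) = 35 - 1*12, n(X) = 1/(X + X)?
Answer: -75780/159516071 - 6*sqrt(829)/159516071 ≈ -0.00047614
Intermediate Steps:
n(X) = 1/(2*X)
L(F, j) = 23 (L(F, j) = 35 - 12 = 23)
1/(sqrt(L(-37, -45) + n(18)) - 2105) = 1/(sqrt(23 + (1/2)/18) - 2105) = 1/(sqrt(23 + (1/2)*(1/18)) - 2105) = 1/(sqrt(23 + 1/36) - 2105) = 1/(sqrt(829/36) - 2105) = 1/(sqrt(829)/6 - 2105) = 1/(-2105 + sqrt(829)/6)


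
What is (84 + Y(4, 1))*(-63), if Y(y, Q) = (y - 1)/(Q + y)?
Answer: -26649/5 ≈ -5329.8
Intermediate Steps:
Y(y, Q) = (-1 + y)/(Q + y)
(84 + Y(4, 1))*(-63) = (84 + (-1 + 4)/(1 + 4))*(-63) = (84 + 3/5)*(-63) = (84 + (⅕)*3)*(-63) = (84 + ⅗)*(-63) = (423/5)*(-63) = -26649/5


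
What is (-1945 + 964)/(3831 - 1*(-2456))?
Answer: -981/6287 ≈ -0.15604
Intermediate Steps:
(-1945 + 964)/(3831 - 1*(-2456)) = -981/(3831 + 2456) = -981/6287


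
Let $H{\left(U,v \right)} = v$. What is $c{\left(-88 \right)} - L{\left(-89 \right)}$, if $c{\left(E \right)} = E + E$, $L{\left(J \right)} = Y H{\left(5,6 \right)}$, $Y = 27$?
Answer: $-338$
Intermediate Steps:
$L{\left(J \right)} = 162$ ($L{\left(J \right)} = 27 \cdot 6 = 162$)
$c{\left(E \right)} = 2 E$
$c{\left(-88 \right)} - L{\left(-89 \right)} = 2 \left(-88\right) - 162 = -176 - 162 = -338$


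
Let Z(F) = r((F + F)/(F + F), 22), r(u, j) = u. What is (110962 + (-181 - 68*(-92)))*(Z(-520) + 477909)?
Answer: 55933152670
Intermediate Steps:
Z(F) = 1 (Z(F) = (F + F)/(F + F) = (2*F)/((2*F)) = (2*F)*(1/(2*F)) = 1)
(110962 + (-181 - 68*(-92)))*(Z(-520) + 477909) = (110962 + (-181 - 68*(-92)))*(1 + 477909) = (110962 + (-181 + 6256))*477910 = (110962 + 6075)*477910 = 117037*477910 = 55933152670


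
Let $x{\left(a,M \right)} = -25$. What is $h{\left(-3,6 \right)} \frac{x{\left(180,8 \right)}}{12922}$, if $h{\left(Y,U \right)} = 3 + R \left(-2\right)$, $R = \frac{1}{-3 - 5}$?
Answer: $- \frac{25}{3976} \approx -0.0062877$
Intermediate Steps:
$R = - \frac{1}{8}$ ($R = \frac{1}{-8} = - \frac{1}{8} \approx -0.125$)
$h{\left(Y,U \right)} = \frac{13}{4}$ ($h{\left(Y,U \right)} = 3 - - \frac{1}{4} = 3 + \frac{1}{4} = \frac{13}{4}$)
$h{\left(-3,6 \right)} \frac{x{\left(180,8 \right)}}{12922} = \frac{13 \left(- \frac{25}{12922}\right)}{4} = \frac{13 \left(\left(-25\right) \frac{1}{12922}\right)}{4} = \frac{13}{4} \left(- \frac{25}{12922}\right) = - \frac{25}{3976}$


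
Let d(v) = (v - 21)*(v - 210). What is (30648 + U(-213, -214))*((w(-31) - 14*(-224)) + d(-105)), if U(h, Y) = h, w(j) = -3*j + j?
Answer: 1305296280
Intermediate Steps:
w(j) = -2*j
d(v) = (-210 + v)*(-21 + v) (d(v) = (-21 + v)*(-210 + v) = (-210 + v)*(-21 + v))
(30648 + U(-213, -214))*((w(-31) - 14*(-224)) + d(-105)) = (30648 - 213)*((-2*(-31) - 14*(-224)) + (4410 + (-105)² - 231*(-105))) = 30435*((62 + 3136) + (4410 + 11025 + 24255)) = 30435*(3198 + 39690) = 30435*42888 = 1305296280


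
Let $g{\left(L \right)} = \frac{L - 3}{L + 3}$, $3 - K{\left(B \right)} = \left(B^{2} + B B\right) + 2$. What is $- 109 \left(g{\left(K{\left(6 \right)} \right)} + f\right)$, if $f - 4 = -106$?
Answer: $\frac{373979}{34} \approx 10999.0$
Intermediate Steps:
$f = -102$ ($f = 4 - 106 = -102$)
$K{\left(B \right)} = 1 - 2 B^{2}$ ($K{\left(B \right)} = 3 - \left(\left(B^{2} + B B\right) + 2\right) = 3 - \left(\left(B^{2} + B^{2}\right) + 2\right) = 3 - \left(2 B^{2} + 2\right) = 3 - \left(2 + 2 B^{2}\right) = 1 - 2 B^{2}$)
$g{\left(L \right)} = \frac{-3 + L}{3 + L}$
$- 109 \left(g{\left(K{\left(6 \right)} \right)} + f\right) = - 109 \left(\frac{-3 + \left(1 - 2 \cdot 6^{2}\right)}{3 + \left(1 - 2 \cdot 6^{2}\right)} - 102\right) = - 109 \left(\frac{-3 + \left(1 - 72\right)}{3 + \left(1 - 72\right)} - 102\right) = - 109 \left(\frac{-3 - 71}{3 - 71} - 102\right) = - 109 \left(\frac{1}{-68} \left(-74\right) - 102\right) = - 109 \left(\left(- \frac{1}{68}\right) \left(-74\right) - 102\right) = - 109 \left(\frac{37}{34} - 102\right) = \left(-109\right) \left(- \frac{3431}{34}\right) = \frac{373979}{34}$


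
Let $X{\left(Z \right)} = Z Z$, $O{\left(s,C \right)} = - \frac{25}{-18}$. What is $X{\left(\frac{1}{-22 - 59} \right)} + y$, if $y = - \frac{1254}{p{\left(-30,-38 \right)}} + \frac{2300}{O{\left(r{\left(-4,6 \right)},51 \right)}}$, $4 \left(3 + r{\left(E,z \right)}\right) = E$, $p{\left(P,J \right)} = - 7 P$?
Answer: $\frac{378904346}{229635} \approx 1650.0$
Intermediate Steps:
$r{\left(E,z \right)} = -3 + \frac{E}{4}$
$O{\left(s,C \right)} = \frac{25}{18}$ ($O{\left(s,C \right)} = \left(-25\right) \left(- \frac{1}{18}\right) = \frac{25}{18}$)
$X{\left(Z \right)} = Z^{2}$
$y = \frac{57751}{35}$ ($y = - \frac{1254}{\left(-7\right) \left(-30\right)} + \frac{2300}{\frac{25}{18}} = - \frac{1254}{210} + 2300 \cdot \frac{18}{25} = \left(-1254\right) \frac{1}{210} + 1656 = - \frac{209}{35} + 1656 = \frac{57751}{35} \approx 1650.0$)
$X{\left(\frac{1}{-22 - 59} \right)} + y = \left(\frac{1}{-22 - 59}\right)^{2} + \frac{57751}{35} = \left(\frac{1}{-81}\right)^{2} + \frac{57751}{35} = \left(- \frac{1}{81}\right)^{2} + \frac{57751}{35} = \frac{1}{6561} + \frac{57751}{35} = \frac{378904346}{229635}$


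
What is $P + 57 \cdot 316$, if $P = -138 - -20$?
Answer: $17894$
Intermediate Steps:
$P = -118$ ($P = -138 + \left(-5 + 25\right) = -138 + 20 = -118$)
$P + 57 \cdot 316 = -118 + 57 \cdot 316 = -118 + 18012 = 17894$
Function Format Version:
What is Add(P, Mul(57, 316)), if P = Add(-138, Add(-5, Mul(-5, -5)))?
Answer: 17894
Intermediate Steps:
P = -118 (P = Add(-138, Add(-5, 25)) = Add(-138, 20) = -118)
Add(P, Mul(57, 316)) = Add(-118, Mul(57, 316)) = Add(-118, 18012) = 17894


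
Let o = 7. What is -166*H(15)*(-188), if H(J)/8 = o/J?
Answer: 1747648/15 ≈ 1.1651e+5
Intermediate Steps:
H(J) = 56/J (H(J) = 8*(7/J) = 56/J)
-166*H(15)*(-188) = -9296/15*(-188) = 1747648/15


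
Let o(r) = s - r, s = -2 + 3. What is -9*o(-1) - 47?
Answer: -65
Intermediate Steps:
s = 1
o(r) = 1 - r
-9*o(-1) - 47 = -9*(1 - 1*(-1)) - 47 = -9*(1 + 1) - 47 = -9*2 - 47 = -18 - 47 = -65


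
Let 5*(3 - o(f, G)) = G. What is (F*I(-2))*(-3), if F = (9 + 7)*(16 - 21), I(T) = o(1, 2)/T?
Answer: -312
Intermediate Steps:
o(f, G) = 3 - G/5
I(T) = 13/(5*T) (I(T) = (3 - ⅕*2)/T = (3 - ⅖)/T = 13/(5*T))
F = -80 (F = 16*(-5) = -80)
(F*I(-2))*(-3) = -208/(-2)*(-3) = -208*(-1)/2*(-3) = -80*(-13/10)*(-3) = 104*(-3) = -312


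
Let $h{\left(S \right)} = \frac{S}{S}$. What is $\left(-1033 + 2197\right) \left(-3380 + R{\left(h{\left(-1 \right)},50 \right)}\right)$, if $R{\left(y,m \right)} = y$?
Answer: $-3933156$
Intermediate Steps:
$h{\left(S \right)} = 1$
$\left(-1033 + 2197\right) \left(-3380 + R{\left(h{\left(-1 \right)},50 \right)}\right) = \left(-1033 + 2197\right) \left(-3380 + 1\right) = 1164 \left(-3379\right) = -3933156$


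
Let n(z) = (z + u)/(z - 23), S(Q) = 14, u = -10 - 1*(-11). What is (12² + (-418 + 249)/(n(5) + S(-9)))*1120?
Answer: 6044640/41 ≈ 1.4743e+5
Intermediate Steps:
u = 1 (u = -10 + 11 = 1)
n(z) = (1 + z)/(-23 + z) (n(z) = (z + 1)/(z - 23) = (1 + z)/(-23 + z))
(12² + (-418 + 249)/(n(5) + S(-9)))*1120 = (12² + (-418 + 249)/((1 + 5)/(-23 + 5) + 14))*1120 = (144 - 169/(6/(-18) + 14))*1120 = (144 - 169/(-1/18*6 + 14))*1120 = (144 - 169/(-⅓ + 14))*1120 = (144 - 169/41/3)*1120 = (144 - 169*3/41)*1120 = (144 - 507/41)*1120 = (5397/41)*1120 = 6044640/41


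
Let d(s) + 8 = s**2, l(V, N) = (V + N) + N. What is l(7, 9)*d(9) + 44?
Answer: 1869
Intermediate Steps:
l(V, N) = V + 2*N (l(V, N) = (N + V) + N = V + 2*N)
d(s) = -8 + s**2
l(7, 9)*d(9) + 44 = (7 + 2*9)*(-8 + 9**2) + 44 = (7 + 18)*(-8 + 81) + 44 = 25*73 + 44 = 1825 + 44 = 1869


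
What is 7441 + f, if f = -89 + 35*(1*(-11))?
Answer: 6967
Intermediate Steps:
f = -474 (f = -89 + 35*(-11) = -89 - 385 = -474)
7441 + f = 7441 - 474 = 6967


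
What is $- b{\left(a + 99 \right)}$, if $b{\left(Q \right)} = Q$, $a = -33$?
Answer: $-66$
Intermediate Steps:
$- b{\left(a + 99 \right)} = - (-33 + 99) = \left(-1\right) 66 = -66$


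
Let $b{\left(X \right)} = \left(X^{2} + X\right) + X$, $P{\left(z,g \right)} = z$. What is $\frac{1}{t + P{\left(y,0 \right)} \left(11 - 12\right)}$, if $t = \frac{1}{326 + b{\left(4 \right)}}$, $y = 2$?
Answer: $- \frac{350}{699} \approx -0.50072$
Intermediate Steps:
$b{\left(X \right)} = X^{2} + 2 X$ ($b{\left(X \right)} = \left(X + X^{2}\right) + X = X^{2} + 2 X$)
$t = \frac{1}{350}$ ($t = \frac{1}{326 + 4 \left(2 + 4\right)} = \frac{1}{326 + 4 \cdot 6} = \frac{1}{326 + 24} = \frac{1}{350} \approx 0.0028571$)
$\frac{1}{t + P{\left(y,0 \right)} \left(11 - 12\right)} = \frac{1}{\frac{1}{350} + 2 \left(11 - 12\right)} = \frac{1}{\frac{1}{350} + 2 \left(-1\right)} = \frac{1}{\frac{1}{350} - 2} = \frac{1}{- \frac{699}{350}} = - \frac{350}{699}$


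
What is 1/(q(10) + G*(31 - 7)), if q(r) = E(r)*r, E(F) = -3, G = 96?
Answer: 1/2274 ≈ 0.00043975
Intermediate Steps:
q(r) = -3*r
1/(q(10) + G*(31 - 7)) = 1/(-3*10 + 96*(31 - 7)) = 1/(-30 + 96*24) = 1/(-30 + 2304) = 1/2274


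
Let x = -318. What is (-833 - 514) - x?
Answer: -1029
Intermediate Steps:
(-833 - 514) - x = (-833 - 514) - 1*(-318) = -1347 + 318 = -1029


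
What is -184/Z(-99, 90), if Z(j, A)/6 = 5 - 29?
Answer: 23/18 ≈ 1.2778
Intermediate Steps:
Z(j, A) = -144 (Z(j, A) = 6*(5 - 29) = 6*(-24) = -144)
-184/Z(-99, 90) = -184/(-144) = -184*(-1/144) = 23/18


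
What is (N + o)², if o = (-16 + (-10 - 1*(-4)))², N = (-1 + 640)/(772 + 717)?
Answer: 520295329225/2217121 ≈ 2.3467e+5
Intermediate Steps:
N = 639/1489 ≈ 0.42915
o = 484 (o = (-16 + (-10 + 4))² = (-16 - 6)² = (-22)² = 484)
(N + o)² = (639/1489 + 484)² = (721315/1489)² = 520295329225/2217121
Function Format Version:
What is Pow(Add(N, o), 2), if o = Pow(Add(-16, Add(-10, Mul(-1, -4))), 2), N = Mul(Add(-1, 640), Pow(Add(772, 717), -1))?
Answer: Rational(520295329225, 2217121) ≈ 2.3467e+5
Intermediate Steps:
N = Rational(639, 1489) (N = Mul(639, Pow(1489, -1)) = Mul(639, Rational(1, 1489)) = Rational(639, 1489) ≈ 0.42915)
o = 484 (o = Pow(Add(-16, Add(-10, 4)), 2) = Pow(Add(-16, -6), 2) = Pow(-22, 2) = 484)
Pow(Add(N, o), 2) = Pow(Add(Rational(639, 1489), 484), 2) = Pow(Rational(721315, 1489), 2) = Rational(520295329225, 2217121)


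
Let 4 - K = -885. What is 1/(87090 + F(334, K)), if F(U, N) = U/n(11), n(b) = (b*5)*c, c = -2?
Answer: 55/4789783 ≈ 1.1483e-5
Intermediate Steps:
n(b) = -10*b (n(b) = (b*5)*(-2) = (5*b)*(-2) = -10*b)
K = 889 (K = 4 - 1*(-885) = 4 + 885 = 889)
F(U, N) = -U/110 (F(U, N) = U/((-10*11)) = U/(-110) = U*(-1/110) = -U/110)
1/(87090 + F(334, K)) = 1/(87090 - 1/110*334) = 1/(87090 - 167/55) = 1/(4789783/55) = 55/4789783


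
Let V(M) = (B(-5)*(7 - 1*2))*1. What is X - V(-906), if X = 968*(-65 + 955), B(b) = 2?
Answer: 861510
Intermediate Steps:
V(M) = 10 (V(M) = (2*(7 - 1*2))*1 = (2*(7 - 2))*1 = (2*5)*1 = 10*1 = 10)
X = 861520 (X = 968*890 = 861520)
X - V(-906) = 861520 - 1*10 = 861520 - 10 = 861510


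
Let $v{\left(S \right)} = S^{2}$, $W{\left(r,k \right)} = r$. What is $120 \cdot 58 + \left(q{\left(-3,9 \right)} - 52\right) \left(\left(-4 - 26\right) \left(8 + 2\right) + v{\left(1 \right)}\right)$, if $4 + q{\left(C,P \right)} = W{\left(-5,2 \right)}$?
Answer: $25199$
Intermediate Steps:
$q{\left(C,P \right)} = -9$ ($q{\left(C,P \right)} = -4 - 5 = -9$)
$120 \cdot 58 + \left(q{\left(-3,9 \right)} - 52\right) \left(\left(-4 - 26\right) \left(8 + 2\right) + v{\left(1 \right)}\right) = 120 \cdot 58 + \left(-9 - 52\right) \left(\left(-4 - 26\right) \left(8 + 2\right) + 1^{2}\right) = 6960 - 61 \left(\left(-30\right) 10 + 1\right) = 6960 - 61 \left(-300 + 1\right) = 6960 - -18239 = 6960 + 18239 = 25199$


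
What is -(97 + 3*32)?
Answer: -193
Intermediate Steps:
-(97 + 3*32) = -(97 + 96) = -1*193 = -193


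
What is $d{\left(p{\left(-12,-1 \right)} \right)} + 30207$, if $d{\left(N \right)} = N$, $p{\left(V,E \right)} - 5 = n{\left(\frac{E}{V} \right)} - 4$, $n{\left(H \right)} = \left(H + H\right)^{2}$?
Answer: $\frac{1087489}{36} \approx 30208.0$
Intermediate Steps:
$n{\left(H \right)} = 4 H^{2}$ ($n{\left(H \right)} = \left(2 H\right)^{2} = 4 H^{2}$)
$p{\left(V,E \right)} = 1 + \frac{4 E^{2}}{V^{2}}$ ($p{\left(V,E \right)} = 5 + \left(4 \left(\frac{E}{V}\right)^{2} - 4\right) = 5 + \left(4 \frac{E^{2}}{V^{2}} - 4\right) = 5 + \left(\frac{4 E^{2}}{V^{2}} - 4\right) = 5 + \left(-4 + \frac{4 E^{2}}{V^{2}}\right) = 1 + \frac{4 E^{2}}{V^{2}}$)
$d{\left(p{\left(-12,-1 \right)} \right)} + 30207 = \left(1 + \frac{4 \left(-1\right)^{2}}{144}\right) + 30207 = \left(1 + 4 \cdot 1 \cdot \frac{1}{144}\right) + 30207 = \left(1 + \frac{1}{36}\right) + 30207 = \frac{37}{36} + 30207 = \frac{1087489}{36}$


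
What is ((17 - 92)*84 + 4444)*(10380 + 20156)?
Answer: -56674816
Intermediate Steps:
((17 - 92)*84 + 4444)*(10380 + 20156) = (-75*84 + 4444)*30536 = (-6300 + 4444)*30536 = -1856*30536 = -56674816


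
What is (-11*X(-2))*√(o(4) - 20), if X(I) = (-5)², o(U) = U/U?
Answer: -275*I*√19 ≈ -1198.7*I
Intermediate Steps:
o(U) = 1
X(I) = 25
(-11*X(-2))*√(o(4) - 20) = (-11*25)*√(1 - 20) = -275*I*√19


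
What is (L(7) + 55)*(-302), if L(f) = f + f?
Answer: -20838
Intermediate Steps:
L(f) = 2*f
(L(7) + 55)*(-302) = (2*7 + 55)*(-302) = (14 + 55)*(-302) = 69*(-302) = -20838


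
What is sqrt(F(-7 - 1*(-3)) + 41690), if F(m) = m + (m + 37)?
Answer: sqrt(41719) ≈ 204.25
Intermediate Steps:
F(m) = 37 + 2*m (F(m) = m + (37 + m) = 37 + 2*m)
sqrt(F(-7 - 1*(-3)) + 41690) = sqrt((37 + 2*(-7 - 1*(-3))) + 41690) = sqrt((37 + 2*(-7 + 3)) + 41690) = sqrt((37 + 2*(-4)) + 41690) = sqrt((37 - 8) + 41690) = sqrt(29 + 41690) = sqrt(41719)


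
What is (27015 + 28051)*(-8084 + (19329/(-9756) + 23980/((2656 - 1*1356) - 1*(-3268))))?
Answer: -413133931820863/928446 ≈ -4.4497e+8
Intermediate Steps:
(27015 + 28051)*(-8084 + (19329/(-9756) + 23980/((2656 - 1*1356) - 1*(-3268)))) = 55066*(-8084 + (19329*(-1/9756) + 23980/((2656 - 1356) + 3268))) = 55066*(-8084 + (-6443/3252 + 23980/(1300 + 3268))) = 55066*(-8084 + (-6443/3252 + 23980/4568)) = 55066*(-8084 + (-6443/3252 + 23980*(1/4568))) = 55066*(-8084 + (-6443/3252 + 5995/1142)) = 55066*(-8084 + 6068917/1856892) = 55066*(-15005046011/1856892) = -413133931820863/928446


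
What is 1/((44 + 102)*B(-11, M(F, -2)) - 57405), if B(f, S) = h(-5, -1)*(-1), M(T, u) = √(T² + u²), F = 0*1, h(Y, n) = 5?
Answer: -1/58135 ≈ -1.7201e-5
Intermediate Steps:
F = 0
B(f, S) = -5 (B(f, S) = 5*(-1) = -5)
1/((44 + 102)*B(-11, M(F, -2)) - 57405) = 1/((44 + 102)*(-5) - 57405) = 1/(146*(-5) - 57405) = 1/(-730 - 57405) = 1/(-58135) = -1/58135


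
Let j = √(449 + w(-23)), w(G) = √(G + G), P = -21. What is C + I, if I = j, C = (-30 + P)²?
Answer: 2601 + √(449 + I*√46) ≈ 2622.2 + 0.16003*I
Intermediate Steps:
w(G) = √2*√G (w(G) = √(2*G) = √2*√G)
j = √(449 + I*√46) (j = √(449 + √2*√(-23)) = √(449 + √2*(I*√23)) = √(449 + I*√46) ≈ 21.19 + 0.16*I)
C = 2601 (C = (-30 - 21)² = (-51)² = 2601)
I = √(449 + I*√46) ≈ 21.19 + 0.16*I
C + I = 2601 + √(449 + I*√46)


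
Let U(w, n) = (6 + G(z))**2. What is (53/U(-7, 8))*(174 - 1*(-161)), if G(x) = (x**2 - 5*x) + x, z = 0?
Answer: 17755/36 ≈ 493.19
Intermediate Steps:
G(x) = x**2 - 4*x
U(w, n) = 36 (U(w, n) = (6 + 0*(-4 + 0))**2 = (6 + 0*(-4))**2 = (6 + 0)**2 = 6**2 = 36)
(53/U(-7, 8))*(174 - 1*(-161)) = (53/36)*(174 - 1*(-161)) = (53*(1/36))*(174 + 161) = (53/36)*335 = 17755/36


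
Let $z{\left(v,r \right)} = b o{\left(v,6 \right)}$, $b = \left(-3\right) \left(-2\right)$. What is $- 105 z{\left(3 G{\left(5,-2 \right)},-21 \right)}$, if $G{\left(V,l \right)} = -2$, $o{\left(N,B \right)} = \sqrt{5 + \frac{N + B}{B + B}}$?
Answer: $- 630 \sqrt{5} \approx -1408.7$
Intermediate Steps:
$b = 6$
$o{\left(N,B \right)} = \sqrt{5 + \frac{B + N}{2 B}}$
$z{\left(v,r \right)} = 3 \sqrt{22 + \frac{v}{3}}$ ($z{\left(v,r \right)} = 6 \frac{\sqrt{22 + \frac{2 v}{6}}}{2} = 6 \frac{\sqrt{22 + 2 v \frac{1}{6}}}{2} = 6 \frac{\sqrt{22 + \frac{v}{3}}}{2} = 3 \sqrt{22 + \frac{v}{3}}$)
$- 105 z{\left(3 G{\left(5,-2 \right)},-21 \right)} = - 105 \sqrt{198 + 3 \cdot 3 \left(-2\right)} = - 105 \sqrt{198 + 3 \left(-6\right)} = - 105 \sqrt{198 - 18} = - 105 \sqrt{180} = - 105 \cdot 6 \sqrt{5} = - 630 \sqrt{5}$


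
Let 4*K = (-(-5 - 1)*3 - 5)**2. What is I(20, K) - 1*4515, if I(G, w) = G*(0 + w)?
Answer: -3670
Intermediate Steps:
K = 169/4 (K = (-(-5 - 1)*3 - 5)**2/4 = (-(-6)*3 - 5)**2/4 = (-1*(-18) - 5)**2/4 = (18 - 5)**2/4 = (1/4)*13**2 = (1/4)*169 = 169/4 ≈ 42.250)
I(G, w) = G*w
I(20, K) - 1*4515 = 20*(169/4) - 1*4515 = 845 - 4515 = -3670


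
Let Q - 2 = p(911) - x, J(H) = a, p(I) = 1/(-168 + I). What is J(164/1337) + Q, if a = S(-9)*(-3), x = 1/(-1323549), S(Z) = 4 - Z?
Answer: -36384361267/983396907 ≈ -36.999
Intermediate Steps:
x = -1/1323549 ≈ -7.5554e-7
a = -39 (a = (4 - 1*(-9))*(-3) = (4 + 9)*(-3) = 13*(-3) = -39)
J(H) = -39
Q = 1968118106/983396907 (Q = 2 + (1/(-168 + 911) - 1*(-1/1323549)) = 2 + (1/743 + 1/1323549) = 2 + 1324292/983396907 = 1968118106/983396907 ≈ 2.0013)
J(164/1337) + Q = -39 + 1968118106/983396907 = -36384361267/983396907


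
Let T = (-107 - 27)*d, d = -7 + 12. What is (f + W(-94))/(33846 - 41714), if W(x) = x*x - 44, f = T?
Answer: -4061/3934 ≈ -1.0323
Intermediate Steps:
d = 5
T = -670 (T = (-107 - 27)*5 = -134*5 = -670)
f = -670
W(x) = -44 + x**2 (W(x) = x**2 - 44 = -44 + x**2)
(f + W(-94))/(33846 - 41714) = (-670 + (-44 + (-94)**2))/(33846 - 41714) = (-670 + (-44 + 8836))/(-7868) = (-670 + 8792)*(-1/7868) = 8122*(-1/7868) = -4061/3934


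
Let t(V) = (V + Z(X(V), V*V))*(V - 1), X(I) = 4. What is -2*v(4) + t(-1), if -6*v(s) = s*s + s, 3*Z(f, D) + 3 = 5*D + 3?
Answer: 16/3 ≈ 5.3333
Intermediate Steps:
Z(f, D) = 5*D/3 (Z(f, D) = -1 + (5*D + 3)/3 = -1 + (3 + 5*D)/3 = -1 + (1 + 5*D/3) = 5*D/3)
v(s) = -s/6 - s²/6 (v(s) = -(s*s + s)/6 = -(s² + s)/6 = -(s + s²)/6 = -s/6 - s²/6)
t(V) = (-1 + V)*(V + 5*V²/3) (t(V) = (V + 5*(V*V)/3)*(V - 1) = (V + 5*V²/3)*(-1 + V) = (-1 + V)*(V + 5*V²/3))
-2*v(4) + t(-1) = -(-1)*4*(1 + 4)/3 + (⅓)*(-1)*(-3 - 2*(-1) + 5*(-1)²) = -(-1)*4*5/3 + (⅓)*(-1)*(-3 + 2 + 5*1) = -2*(-10/3) + (⅓)*(-1)*(-3 + 2 + 5) = 20/3 + (⅓)*(-1)*4 = 20/3 - 4/3 = 16/3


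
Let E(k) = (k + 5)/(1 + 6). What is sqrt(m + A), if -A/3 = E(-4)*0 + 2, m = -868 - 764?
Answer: 3*I*sqrt(182) ≈ 40.472*I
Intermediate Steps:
E(k) = 5/7 + k/7 (E(k) = (5 + k)/7 = (5 + k)*(1/7) = 5/7 + k/7)
m = -1632
A = -6 (A = -3*((5/7 + (1/7)*(-4))*0 + 2) = -3*((5/7 - 4/7)*0 + 2) = -3*((1/7)*0 + 2) = -3*(0 + 2) = -3*2 = -6)
sqrt(m + A) = sqrt(-1632 - 6) = sqrt(-1638) = 3*I*sqrt(182)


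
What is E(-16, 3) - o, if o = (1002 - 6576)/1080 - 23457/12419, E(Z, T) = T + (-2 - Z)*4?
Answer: 147649291/2235420 ≈ 66.050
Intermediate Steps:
E(Z, T) = -8 + T - 4*Z (E(Z, T) = T + (-8 - 4*Z) = -8 + T - 4*Z)
o = -15759511/2235420 (o = -5574*1/1080 - 23457*1/12419 = -929/180 - 23457/12419 = -15759511/2235420 ≈ -7.0499)
E(-16, 3) - o = (-8 + 3 - 4*(-16)) - 1*(-15759511/2235420) = (-8 + 3 + 64) + 15759511/2235420 = 59 + 15759511/2235420 = 147649291/2235420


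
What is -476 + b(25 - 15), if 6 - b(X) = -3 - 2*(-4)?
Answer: -475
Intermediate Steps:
b(X) = 1 (b(X) = 6 - (-3 - 2*(-4)) = 6 - (-3 + 8) = 6 - 1*5 = 6 - 5 = 1)
-476 + b(25 - 15) = -476 + 1 = -475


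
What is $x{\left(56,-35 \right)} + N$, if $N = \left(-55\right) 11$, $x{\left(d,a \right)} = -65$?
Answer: $-670$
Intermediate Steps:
$N = -605$
$x{\left(56,-35 \right)} + N = -65 - 605 = -670$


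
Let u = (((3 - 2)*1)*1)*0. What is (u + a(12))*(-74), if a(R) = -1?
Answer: 74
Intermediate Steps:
u = 0 (u = ((1*1)*1)*0 = (1*1)*0 = 1*0 = 0)
(u + a(12))*(-74) = (0 - 1)*(-74) = -1*(-74) = 74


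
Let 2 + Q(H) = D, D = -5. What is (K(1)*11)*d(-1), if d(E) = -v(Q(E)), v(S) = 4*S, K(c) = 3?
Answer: 924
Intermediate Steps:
Q(H) = -7 (Q(H) = -2 - 5 = -7)
d(E) = 28 (d(E) = -4*(-7) = -1*(-28) = 28)
(K(1)*11)*d(-1) = (3*11)*28 = 33*28 = 924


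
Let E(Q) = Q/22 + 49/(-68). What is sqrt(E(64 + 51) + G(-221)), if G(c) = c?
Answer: 3*I*sqrt(3364691)/374 ≈ 14.714*I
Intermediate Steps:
E(Q) = -49/68 + Q/22 (E(Q) = Q*(1/22) + 49*(-1/68) = Q/22 - 49/68 = -49/68 + Q/22)
sqrt(E(64 + 51) + G(-221)) = sqrt((-49/68 + (64 + 51)/22) - 221) = sqrt((-49/68 + (1/22)*115) - 221) = sqrt((-49/68 + 115/22) - 221) = sqrt(3371/748 - 221) = sqrt(-161937/748) = 3*I*sqrt(3364691)/374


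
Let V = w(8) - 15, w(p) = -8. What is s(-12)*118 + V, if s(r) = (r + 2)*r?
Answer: 14137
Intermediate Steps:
s(r) = r*(2 + r) (s(r) = (2 + r)*r = r*(2 + r))
V = -23 (V = -8 - 15 = -23)
s(-12)*118 + V = -12*(2 - 12)*118 - 23 = -12*(-10)*118 - 23 = 120*118 - 23 = 14160 - 23 = 14137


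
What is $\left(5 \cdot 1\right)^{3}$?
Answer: $125$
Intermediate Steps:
$\left(5 \cdot 1\right)^{3} = 5^{3} = 125$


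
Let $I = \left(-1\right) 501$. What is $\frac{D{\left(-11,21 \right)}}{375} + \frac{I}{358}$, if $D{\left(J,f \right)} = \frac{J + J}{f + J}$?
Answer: $- \frac{943313}{671250} \approx -1.4053$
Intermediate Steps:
$I = -501$
$D{\left(J,f \right)} = \frac{2 J}{J + f}$
$\frac{D{\left(-11,21 \right)}}{375} + \frac{I}{358} = \frac{2 \left(-11\right) \frac{1}{-11 + 21}}{375} - \frac{501}{358} = 2 \left(-11\right) \frac{1}{10} \cdot \frac{1}{375} - \frac{501}{358} = \left(- \frac{11}{5}\right) \frac{1}{375} - \frac{501}{358} = - \frac{11}{1875} - \frac{501}{358} = - \frac{943313}{671250}$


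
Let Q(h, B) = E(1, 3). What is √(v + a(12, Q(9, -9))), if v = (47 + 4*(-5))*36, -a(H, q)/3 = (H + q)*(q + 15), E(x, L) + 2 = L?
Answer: 2*√87 ≈ 18.655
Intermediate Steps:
E(x, L) = -2 + L
Q(h, B) = 1 (Q(h, B) = -2 + 3 = 1)
a(H, q) = -3*(15 + q)*(H + q) (a(H, q) = -3*(H + q)*(q + 15) = -3*(H + q)*(15 + q) = -3*(15 + q)*(H + q))
v = 972 (v = (47 - 20)*36 = 27*36 = 972)
√(v + a(12, Q(9, -9))) = √(972 + (-45*12 - 45*1 - 3*1² - 3*12*1)) = √(972 + (-540 - 45 - 3*1 - 36)) = √(972 + (-540 - 45 - 3 - 36)) = √(972 - 624) = √348 = 2*√87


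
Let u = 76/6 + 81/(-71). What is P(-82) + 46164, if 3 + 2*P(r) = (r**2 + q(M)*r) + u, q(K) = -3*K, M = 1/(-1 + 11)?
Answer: 105525659/2130 ≈ 49543.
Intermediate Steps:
M = 1/10 ≈ 0.10000
u = 2455/213 (u = 76*(1/6) + 81*(-1/71) = 38/3 - 81/71 = 2455/213 ≈ 11.526)
P(r) = 908/213 + r**2/2 - 3*r/20 (P(r) = -3/2 + ((r**2 + (-3*1/10)*r) + 2455/213)/2 = -3/2 + ((r**2 - 3*r/10) + 2455/213)/2 = -3/2 + (2455/213 + r**2 - 3*r/10)/2 = -3/2 + (2455/426 + r**2/2 - 3*r/20) = 908/213 + r**2/2 - 3*r/20)
P(-82) + 46164 = (908/213 + (1/2)*(-82)**2 - 3/20*(-82)) + 46164 = (908/213 + (1/2)*6724 + 123/10) + 46164 = (908/213 + 3362 + 123/10) + 46164 = 7196339/2130 + 46164 = 105525659/2130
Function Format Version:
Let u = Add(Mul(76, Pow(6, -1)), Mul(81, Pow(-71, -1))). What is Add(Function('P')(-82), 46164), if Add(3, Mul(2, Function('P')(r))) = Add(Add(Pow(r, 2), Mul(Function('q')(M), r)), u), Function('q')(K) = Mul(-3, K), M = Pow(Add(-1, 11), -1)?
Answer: Rational(105525659, 2130) ≈ 49543.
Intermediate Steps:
M = Rational(1, 10) (M = Pow(10, -1) = Rational(1, 10) ≈ 0.10000)
u = Rational(2455, 213) (u = Add(Mul(76, Rational(1, 6)), Mul(81, Rational(-1, 71))) = Add(Rational(38, 3), Rational(-81, 71)) = Rational(2455, 213) ≈ 11.526)
Function('P')(r) = Add(Rational(908, 213), Mul(Rational(1, 2), Pow(r, 2)), Mul(Rational(-3, 20), r)) (Function('P')(r) = Add(Rational(-3, 2), Mul(Rational(1, 2), Add(Add(Pow(r, 2), Mul(Mul(-3, Rational(1, 10)), r)), Rational(2455, 213)))) = Add(Rational(-3, 2), Mul(Rational(1, 2), Add(Add(Pow(r, 2), Mul(Rational(-3, 10), r)), Rational(2455, 213)))) = Add(Rational(-3, 2), Mul(Rational(1, 2), Add(Rational(2455, 213), Pow(r, 2), Mul(Rational(-3, 10), r)))) = Add(Rational(-3, 2), Add(Rational(2455, 426), Mul(Rational(1, 2), Pow(r, 2)), Mul(Rational(-3, 20), r))) = Add(Rational(908, 213), Mul(Rational(1, 2), Pow(r, 2)), Mul(Rational(-3, 20), r)))
Add(Function('P')(-82), 46164) = Add(Add(Rational(908, 213), Mul(Rational(1, 2), Pow(-82, 2)), Mul(Rational(-3, 20), -82)), 46164) = Add(Add(Rational(908, 213), Mul(Rational(1, 2), 6724), Rational(123, 10)), 46164) = Add(Add(Rational(908, 213), 3362, Rational(123, 10)), 46164) = Add(Rational(7196339, 2130), 46164) = Rational(105525659, 2130)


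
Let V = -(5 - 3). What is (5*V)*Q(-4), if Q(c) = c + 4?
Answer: 0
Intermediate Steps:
Q(c) = 4 + c
V = -2 (V = -1*2 = -2)
(5*V)*Q(-4) = (5*(-2))*(4 - 4) = -10*0 = 0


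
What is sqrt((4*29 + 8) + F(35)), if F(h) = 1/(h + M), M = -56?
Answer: sqrt(54663)/21 ≈ 11.133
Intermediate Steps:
F(h) = 1/(-56 + h) (F(h) = 1/(h - 56) = 1/(-56 + h))
sqrt((4*29 + 8) + F(35)) = sqrt((4*29 + 8) + 1/(-56 + 35)) = sqrt((116 + 8) + 1/(-21)) = sqrt(124 - 1/21) = sqrt(2603/21) = sqrt(54663)/21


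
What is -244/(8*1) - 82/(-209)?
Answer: -12585/418 ≈ -30.108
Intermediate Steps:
-244/(8*1) - 82/(-209) = -244/8 - 82*(-1/209) = -244*⅛ + 82/209 = -61/2 + 82/209 = -12585/418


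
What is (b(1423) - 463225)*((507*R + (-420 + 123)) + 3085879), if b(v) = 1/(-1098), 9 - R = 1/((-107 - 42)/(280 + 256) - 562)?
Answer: -473684512885050498847/330916338 ≈ -1.4314e+12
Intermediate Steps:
R = 2712965/301381 (R = 9 - 1/((-107 - 42)/(280 + 256) - 562) = 9 - 1/(-149/536 - 562) = 9 - 1/(-301381/536) = 9 - 1*(-536/301381) = 9 + 536/301381 = 2712965/301381 ≈ 9.0018)
b(v) = -1/1098
(b(1423) - 463225)*((507*R + (-420 + 123)) + 3085879) = (-1/1098 - 463225)*((507*(2712965/301381) + (-420 + 123)) + 3085879) = -508621051*((1375473255/301381 - 297) + 3085879)/1098 = -508621051*(1285963098/301381 + 3085879)/1098 = -508621051/1098*931311261997/301381 = -473684512885050498847/330916338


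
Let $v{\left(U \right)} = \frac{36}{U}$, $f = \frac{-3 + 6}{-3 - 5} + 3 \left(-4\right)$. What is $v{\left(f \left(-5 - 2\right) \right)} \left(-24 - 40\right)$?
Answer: $- \frac{2048}{77} \approx -26.597$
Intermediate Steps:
$f = - \frac{99}{8}$ ($f = \frac{3}{-8} - 12 = 3 \left(- \frac{1}{8}\right) - 12 = - \frac{3}{8} - 12 = - \frac{99}{8} \approx -12.375$)
$v{\left(f \left(-5 - 2\right) \right)} \left(-24 - 40\right) = \frac{36}{\left(- \frac{99}{8}\right) \left(-5 - 2\right)} \left(-24 - 40\right) = \frac{36}{\left(- \frac{99}{8}\right) \left(-7\right)} \left(-24 - 40\right) = \frac{36}{\frac{693}{8}} \left(-64\right) = 36 \cdot \frac{8}{693} \left(-64\right) = \frac{32}{77} \left(-64\right) = - \frac{2048}{77}$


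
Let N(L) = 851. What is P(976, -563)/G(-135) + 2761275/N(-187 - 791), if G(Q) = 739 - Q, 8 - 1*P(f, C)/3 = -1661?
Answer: 105113709/32338 ≈ 3250.5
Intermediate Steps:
P(f, C) = 5007 (P(f, C) = 24 - 3*(-1661) = 24 + 4983 = 5007)
P(976, -563)/G(-135) + 2761275/N(-187 - 791) = 5007/(739 - 1*(-135)) + 2761275/851 = 5007/(739 + 135) + 2761275*(1/851) = 5007/874 + 2761275/851 = 105113709/32338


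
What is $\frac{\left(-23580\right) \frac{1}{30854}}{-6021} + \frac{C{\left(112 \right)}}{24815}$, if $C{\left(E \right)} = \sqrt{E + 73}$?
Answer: $\frac{1310}{10320663} + \frac{\sqrt{185}}{24815} \approx 0.00067504$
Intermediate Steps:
$C{\left(E \right)} = \sqrt{73 + E}$
$\frac{\left(-23580\right) \frac{1}{30854}}{-6021} + \frac{C{\left(112 \right)}}{24815} = \frac{\left(-23580\right) \frac{1}{30854}}{-6021} + \frac{\sqrt{73 + 112}}{24815} = \left(-23580\right) \frac{1}{30854} \left(- \frac{1}{6021}\right) + \sqrt{185} \cdot \frac{1}{24815} = \left(- \frac{11790}{15427}\right) \left(- \frac{1}{6021}\right) + \frac{\sqrt{185}}{24815} = \frac{1310}{10320663} + \frac{\sqrt{185}}{24815}$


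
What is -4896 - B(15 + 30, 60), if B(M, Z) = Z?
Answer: -4956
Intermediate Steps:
-4896 - B(15 + 30, 60) = -4896 - 1*60 = -4896 - 60 = -4956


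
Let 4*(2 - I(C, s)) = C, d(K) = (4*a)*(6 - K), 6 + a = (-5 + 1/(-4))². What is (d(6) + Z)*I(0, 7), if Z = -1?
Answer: -2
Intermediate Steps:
a = 345/16 (a = -6 + (-5 + 1/(-4))² = -6 + (-5 + 1*(-¼))² = -6 + (-5 - ¼)² = -6 + (-21/4)² = -6 + 441/16 = 345/16 ≈ 21.563)
d(K) = 1035/2 - 345*K/4 (d(K) = (4*(345/16))*(6 - K) = 345*(6 - K)/4 = 1035/2 - 345*K/4)
I(C, s) = 2 - C/4
(d(6) + Z)*I(0, 7) = ((1035/2 - 345/4*6) - 1)*(2 - ¼*0) = ((1035/2 - 1035/2) - 1)*(2 + 0) = (0 - 1)*2 = -1*2 = -2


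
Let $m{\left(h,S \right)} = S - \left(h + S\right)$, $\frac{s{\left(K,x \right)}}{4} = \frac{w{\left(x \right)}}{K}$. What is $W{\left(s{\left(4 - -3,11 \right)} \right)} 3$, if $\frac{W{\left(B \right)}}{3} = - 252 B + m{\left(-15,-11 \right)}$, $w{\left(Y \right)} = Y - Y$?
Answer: $135$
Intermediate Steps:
$w{\left(Y \right)} = 0$
$s{\left(K,x \right)} = 0$ ($s{\left(K,x \right)} = 4 \frac{0}{K} = 4 \cdot 0 = 0$)
$m{\left(h,S \right)} = - h$ ($m{\left(h,S \right)} = S - \left(S + h\right) = - h$)
$W{\left(B \right)} = 45 - 756 B$ ($W{\left(B \right)} = 3 \left(- 252 B - -15\right) = 3 \left(- 252 B + 15\right) = 3 \left(15 - 252 B\right) = 45 - 756 B$)
$W{\left(s{\left(4 - -3,11 \right)} \right)} 3 = \left(45 - 0\right) 3 = \left(45 + 0\right) 3 = 45 \cdot 3 = 135$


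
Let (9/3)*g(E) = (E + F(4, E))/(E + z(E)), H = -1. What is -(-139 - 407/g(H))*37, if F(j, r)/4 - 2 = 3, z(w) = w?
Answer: 7363/19 ≈ 387.53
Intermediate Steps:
F(j, r) = 20 (F(j, r) = 8 + 4*3 = 8 + 12 = 20)
g(E) = (20 + E)/(6*E) (g(E) = ((E + 20)/(E + E))/3 = ((20 + E)/((2*E)))/3 = ((20 + E)*(1/(2*E)))/3 = ((20 + E)/(2*E))/3 = (20 + E)/(6*E))
-(-139 - 407/g(H))*37 = -(-139 - 407*(-6/(20 - 1)))*37 = -(-139 - 407/((⅙)*(-1)*19))*37 = -(-139 - 407/(-19/6))*37 = -(-139 - 407*(-6/19))*37 = -(-139 + 2442/19)*37 = -(-199)*37/19 = -1*(-7363/19) = 7363/19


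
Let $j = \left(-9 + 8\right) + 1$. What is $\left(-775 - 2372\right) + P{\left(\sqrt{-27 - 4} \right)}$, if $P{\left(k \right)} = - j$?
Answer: $-3147$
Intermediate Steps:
$j = 0$ ($j = -1 + 1 = 0$)
$P{\left(k \right)} = 0$ ($P{\left(k \right)} = \left(-1\right) 0 = 0$)
$\left(-775 - 2372\right) + P{\left(\sqrt{-27 - 4} \right)} = \left(-775 - 2372\right) + 0 = -3147 + 0 = -3147$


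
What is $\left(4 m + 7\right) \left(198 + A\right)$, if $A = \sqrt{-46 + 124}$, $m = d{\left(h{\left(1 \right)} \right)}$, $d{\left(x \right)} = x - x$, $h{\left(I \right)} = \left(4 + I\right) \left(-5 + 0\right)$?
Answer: $1386 + 7 \sqrt{78} \approx 1447.8$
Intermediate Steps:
$h{\left(I \right)} = -20 - 5 I$ ($h{\left(I \right)} = \left(4 + I\right) \left(-5\right) = -20 - 5 I$)
$d{\left(x \right)} = 0$
$m = 0$
$A = \sqrt{78} \approx 8.8318$
$\left(4 m + 7\right) \left(198 + A\right) = \left(4 \cdot 0 + 7\right) \left(198 + \sqrt{78}\right) = \left(0 + 7\right) \left(198 + \sqrt{78}\right) = 7 \left(198 + \sqrt{78}\right) = 1386 + 7 \sqrt{78}$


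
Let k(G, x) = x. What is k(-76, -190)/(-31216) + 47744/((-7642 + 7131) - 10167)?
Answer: -372086971/83331112 ≈ -4.4652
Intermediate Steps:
k(-76, -190)/(-31216) + 47744/((-7642 + 7131) - 10167) = -190/(-31216) + 47744/((-7642 + 7131) - 10167) = -190*(-1/31216) + 47744/(-511 - 10167) = 95/15608 + 47744/(-10678) = 95/15608 + 47744*(-1/10678) = 95/15608 - 23872/5339 = -372086971/83331112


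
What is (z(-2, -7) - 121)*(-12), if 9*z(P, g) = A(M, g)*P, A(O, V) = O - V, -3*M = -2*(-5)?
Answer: 13156/9 ≈ 1461.8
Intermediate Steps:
M = -10/3 (M = -(-2)*(-5)/3 = -⅓*10 = -10/3 ≈ -3.3333)
z(P, g) = P*(-10/3 - g)/9 (z(P, g) = ((-10/3 - g)*P)/9 = (P*(-10/3 - g))/9 = P*(-10/3 - g)/9)
(z(-2, -7) - 121)*(-12) = (-1/27*(-2)*(10 + 3*(-7)) - 121)*(-12) = (-1/27*(-2)*(10 - 21) - 121)*(-1*12) = (-1/27*(-2)*(-11) - 121)*(-12) = (-22/27 - 121)*(-12) = -3289/27*(-12) = 13156/9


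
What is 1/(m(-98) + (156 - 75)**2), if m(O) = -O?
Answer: 1/6659 ≈ 0.00015017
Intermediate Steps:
1/(m(-98) + (156 - 75)**2) = 1/(-1*(-98) + (156 - 75)**2) = 1/(98 + 81**2) = 1/(98 + 6561) = 1/6659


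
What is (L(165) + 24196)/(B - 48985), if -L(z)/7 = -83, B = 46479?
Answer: -24777/2506 ≈ -9.8871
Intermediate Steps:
L(z) = 581 (L(z) = -7*(-83) = 581)
(L(165) + 24196)/(B - 48985) = (581 + 24196)/(46479 - 48985) = 24777/(-2506) = 24777*(-1/2506) = -24777/2506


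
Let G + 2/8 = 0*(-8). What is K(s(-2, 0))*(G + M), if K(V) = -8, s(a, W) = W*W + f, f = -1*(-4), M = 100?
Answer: -798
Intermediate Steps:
G = -1/4 (G = -1/4 + 0*(-8) = -1/4 + 0 = -1/4 ≈ -0.25000)
f = 4
s(a, W) = 4 + W**2 (s(a, W) = W*W + 4 = W**2 + 4 = 4 + W**2)
K(s(-2, 0))*(G + M) = -8*(-1/4 + 100) = -8*399/4 = -798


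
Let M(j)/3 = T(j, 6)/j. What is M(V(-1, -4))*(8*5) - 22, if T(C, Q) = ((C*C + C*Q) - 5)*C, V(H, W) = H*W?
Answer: 4178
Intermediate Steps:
T(C, Q) = C*(-5 + C² + C*Q) (T(C, Q) = ((C² + C*Q) - 5)*C = (-5 + C² + C*Q)*C = C*(-5 + C² + C*Q))
M(j) = -15 + 3*j² + 18*j (M(j) = 3*((j*(-5 + j² + j*6))/j) = 3*((j*(-5 + j² + 6*j))/j) = 3*(-5 + j² + 6*j) = -15 + 3*j² + 18*j)
M(V(-1, -4))*(8*5) - 22 = (-15 + 3*(-1*(-4))² + 18*(-1*(-4)))*(8*5) - 22 = (-15 + 3*4² + 18*4)*40 - 22 = (-15 + 3*16 + 72)*40 - 22 = (-15 + 48 + 72)*40 - 22 = 105*40 - 22 = 4200 - 22 = 4178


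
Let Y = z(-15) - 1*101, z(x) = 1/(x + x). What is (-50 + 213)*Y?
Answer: -494053/30 ≈ -16468.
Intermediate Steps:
z(x) = 1/(2*x)
Y = -3031/30 (Y = (½)/(-15) - 1*101 = (½)*(-1/15) - 101 = -1/30 - 101 = -3031/30 ≈ -101.03)
(-50 + 213)*Y = (-50 + 213)*(-3031/30) = 163*(-3031/30) = -494053/30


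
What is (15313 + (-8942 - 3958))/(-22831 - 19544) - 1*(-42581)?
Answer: 1804367462/42375 ≈ 42581.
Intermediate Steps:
(15313 + (-8942 - 3958))/(-22831 - 19544) - 1*(-42581) = (15313 - 12900)/(-42375) + 42581 = 2413*(-1/42375) + 42581 = -2413/42375 + 42581 = 1804367462/42375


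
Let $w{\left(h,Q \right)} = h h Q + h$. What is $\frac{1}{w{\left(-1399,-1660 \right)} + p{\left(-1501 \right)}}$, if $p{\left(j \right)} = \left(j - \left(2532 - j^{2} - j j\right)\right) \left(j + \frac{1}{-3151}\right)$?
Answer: $- \frac{3151}{31530204075697} \approx -9.9936 \cdot 10^{-11}$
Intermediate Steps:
$p{\left(j \right)} = \left(- \frac{1}{3151} + j\right) \left(-2532 + j + 2 j^{2}\right)$ ($p{\left(j \right)} = \left(j + \left(\left(j^{2} + j^{2}\right) - 2532\right)\right) \left(j - \frac{1}{3151}\right) = \left(j + \left(2 j^{2} - 2532\right)\right) \left(- \frac{1}{3151} + j\right) = \left(j + \left(-2532 + 2 j^{2}\right)\right) \left(- \frac{1}{3151} + j\right) = \left(-2532 + j + 2 j^{2}\right) \left(- \frac{1}{3151} + j\right) = \left(- \frac{1}{3151} + j\right) \left(-2532 + j + 2 j^{2}\right)$)
$w{\left(h,Q \right)} = h + Q h^{2}$ ($w{\left(h,Q \right)} = h^{2} Q + h = Q h^{2} + h = h + Q h^{2}$)
$\frac{1}{w{\left(-1399,-1660 \right)} + p{\left(-1501 \right)}} = \frac{1}{- 1399 \left(1 - -2322340\right) + \left(\frac{2532}{3151} + 2 \left(-1501\right)^{3} - - \frac{11975477833}{3151} + \frac{3149 \left(-1501\right)^{2}}{3151}\right)} = \frac{1}{- 1399 \left(1 + 2322340\right) + \left(\frac{2532}{3151} + 2 \left(-3381754501\right) + \frac{11975477833}{3151} + \frac{3149}{3151} \cdot 2253001\right)} = \frac{1}{\left(-1399\right) 2322341 + \left(\frac{2532}{3151} - 6763509002 + \frac{11975477833}{3151} + \frac{7094700149}{3151}\right)} = \frac{1}{-3248955059 - \frac{21292746684788}{3151}} = \frac{1}{- \frac{31530204075697}{3151}} = - \frac{3151}{31530204075697}$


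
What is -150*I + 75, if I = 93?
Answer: -13875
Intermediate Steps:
-150*I + 75 = -150*93 + 75 = -13950 + 75 = -13875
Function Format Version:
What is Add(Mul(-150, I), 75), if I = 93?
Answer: -13875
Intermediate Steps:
Add(Mul(-150, I), 75) = Add(Mul(-150, 93), 75) = Add(-13950, 75) = -13875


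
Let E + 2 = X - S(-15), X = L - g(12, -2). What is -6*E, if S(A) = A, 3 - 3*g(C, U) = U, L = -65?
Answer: 322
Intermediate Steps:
g(C, U) = 1 - U/3
X = -200/3 (X = -65 - (1 - ⅓*(-2)) = -65 - (1 + ⅔) = -65 - 1*5/3 = -65 - 5/3 = -200/3 ≈ -66.667)
E = -161/3 (E = -2 + (-200/3 - 1*(-15)) = -2 + (-200/3 + 15) = -2 - 155/3 = -161/3 ≈ -53.667)
-6*E = -6*(-161/3) = 322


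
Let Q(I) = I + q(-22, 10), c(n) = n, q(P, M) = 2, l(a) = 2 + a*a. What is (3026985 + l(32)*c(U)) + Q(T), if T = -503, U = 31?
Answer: 3058290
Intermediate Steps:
l(a) = 2 + a**2
Q(I) = 2 + I (Q(I) = I + 2 = 2 + I)
(3026985 + l(32)*c(U)) + Q(T) = (3026985 + (2 + 32**2)*31) + (2 - 503) = (3026985 + (2 + 1024)*31) - 501 = (3026985 + 1026*31) - 501 = (3026985 + 31806) - 501 = 3058791 - 501 = 3058290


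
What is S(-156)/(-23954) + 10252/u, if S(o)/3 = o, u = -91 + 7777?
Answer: 8899052/6575373 ≈ 1.3534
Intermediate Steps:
u = 7686
S(o) = 3*o
S(-156)/(-23954) + 10252/u = (3*(-156))/(-23954) + 10252/7686 = -468*(-1/23954) + 10252*(1/7686) = 234/11977 + 5126/3843 = 8899052/6575373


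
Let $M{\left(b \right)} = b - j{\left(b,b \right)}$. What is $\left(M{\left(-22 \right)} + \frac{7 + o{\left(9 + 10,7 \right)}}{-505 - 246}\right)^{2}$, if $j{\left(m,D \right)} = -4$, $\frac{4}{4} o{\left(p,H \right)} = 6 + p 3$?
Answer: $\frac{184633744}{564001} \approx 327.36$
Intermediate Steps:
$o{\left(p,H \right)} = 6 + 3 p$ ($o{\left(p,H \right)} = 6 + p 3 = 6 + 3 p$)
$M{\left(b \right)} = 4 + b$ ($M{\left(b \right)} = b - -4 = b + 4 = 4 + b$)
$\left(M{\left(-22 \right)} + \frac{7 + o{\left(9 + 10,7 \right)}}{-505 - 246}\right)^{2} = \left(\left(4 - 22\right) + \frac{7 + \left(6 + 3 \left(9 + 10\right)\right)}{-505 - 246}\right)^{2} = \left(-18 + \frac{7 + \left(6 + 3 \cdot 19\right)}{-751}\right)^{2} = \left(-18 + \left(7 + \left(6 + 57\right)\right) \left(- \frac{1}{751}\right)\right)^{2} = \left(-18 + \left(7 + 63\right) \left(- \frac{1}{751}\right)\right)^{2} = \left(-18 + 70 \left(- \frac{1}{751}\right)\right)^{2} = \left(-18 - \frac{70}{751}\right)^{2} = \left(- \frac{13588}{751}\right)^{2} = \frac{184633744}{564001}$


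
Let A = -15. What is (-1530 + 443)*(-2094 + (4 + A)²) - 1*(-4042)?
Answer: 2148693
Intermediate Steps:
(-1530 + 443)*(-2094 + (4 + A)²) - 1*(-4042) = (-1530 + 443)*(-2094 + (4 - 15)²) - 1*(-4042) = -1087*(-2094 + (-11)²) + 4042 = -1087*(-2094 + 121) + 4042 = -1087*(-1973) + 4042 = 2144651 + 4042 = 2148693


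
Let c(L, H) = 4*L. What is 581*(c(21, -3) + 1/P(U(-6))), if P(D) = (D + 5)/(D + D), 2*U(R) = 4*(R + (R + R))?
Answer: 1554756/31 ≈ 50153.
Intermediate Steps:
U(R) = 6*R (U(R) = (4*(R + (R + R)))/2 = (4*(R + 2*R))/2 = (4*(3*R))/2 = (12*R)/2 = 6*R)
P(D) = (5 + D)/(2*D) (P(D) = (5 + D)/((2*D)) = (5 + D)*(1/(2*D)) = (5 + D)/(2*D))
581*(c(21, -3) + 1/P(U(-6))) = 581*(4*21 + 1/((5 + 6*(-6))/(2*((6*(-6)))))) = 581*(84 + 1/((1/2)*(5 - 36)/(-36))) = 581*(84 + 1/((1/2)*(-1/36)*(-31))) = 581*(84 + 1/(31/72)) = 581*(84 + 72/31) = 581*(2676/31) = 1554756/31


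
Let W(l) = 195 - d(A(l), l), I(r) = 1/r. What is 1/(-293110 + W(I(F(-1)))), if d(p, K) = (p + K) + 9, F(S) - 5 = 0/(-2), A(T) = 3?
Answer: -5/1464636 ≈ -3.4138e-6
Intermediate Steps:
F(S) = 5 (F(S) = 5 + 0/(-2) = 5 + 0*(-1/2) = 5 + 0 = 5)
d(p, K) = 9 + K + p (d(p, K) = (K + p) + 9 = 9 + K + p)
W(l) = 183 - l (W(l) = 195 - (9 + l + 3) = 195 - (12 + l) = 195 + (-12 - l) = 183 - l)
1/(-293110 + W(I(F(-1)))) = 1/(-293110 + (183 - 1/5)) = 1/(-293110 + 914/5) = 1/(-1464636/5) = -5/1464636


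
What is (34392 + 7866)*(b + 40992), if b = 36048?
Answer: 3255556320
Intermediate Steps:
(34392 + 7866)*(b + 40992) = (34392 + 7866)*(36048 + 40992) = 42258*77040 = 3255556320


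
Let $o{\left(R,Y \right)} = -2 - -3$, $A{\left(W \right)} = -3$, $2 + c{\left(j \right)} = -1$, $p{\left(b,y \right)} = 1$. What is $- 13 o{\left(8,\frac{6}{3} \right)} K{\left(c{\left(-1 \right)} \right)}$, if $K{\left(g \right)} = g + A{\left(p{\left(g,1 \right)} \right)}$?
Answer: $78$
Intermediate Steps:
$c{\left(j \right)} = -3$ ($c{\left(j \right)} = -2 - 1 = -3$)
$o{\left(R,Y \right)} = 1$ ($o{\left(R,Y \right)} = -2 + 3 = 1$)
$K{\left(g \right)} = -3 + g$ ($K{\left(g \right)} = g - 3 = -3 + g$)
$- 13 o{\left(8,\frac{6}{3} \right)} K{\left(c{\left(-1 \right)} \right)} = \left(-13\right) 1 \left(-3 - 3\right) = \left(-13\right) \left(-6\right) = 78$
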